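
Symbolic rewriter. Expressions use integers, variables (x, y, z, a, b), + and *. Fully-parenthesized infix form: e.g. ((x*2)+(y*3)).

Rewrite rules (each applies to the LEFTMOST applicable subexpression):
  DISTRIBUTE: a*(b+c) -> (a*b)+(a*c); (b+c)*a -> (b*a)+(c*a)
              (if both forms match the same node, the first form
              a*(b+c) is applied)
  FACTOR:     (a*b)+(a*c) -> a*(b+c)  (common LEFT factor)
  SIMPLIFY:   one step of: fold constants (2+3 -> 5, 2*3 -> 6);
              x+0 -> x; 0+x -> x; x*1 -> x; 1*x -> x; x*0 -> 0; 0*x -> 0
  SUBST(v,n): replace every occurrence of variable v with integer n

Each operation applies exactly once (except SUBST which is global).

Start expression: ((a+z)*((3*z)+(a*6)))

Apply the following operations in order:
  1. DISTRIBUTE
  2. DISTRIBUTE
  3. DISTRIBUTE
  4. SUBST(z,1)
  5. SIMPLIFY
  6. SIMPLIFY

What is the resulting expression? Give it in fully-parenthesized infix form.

Start: ((a+z)*((3*z)+(a*6)))
Apply DISTRIBUTE at root (target: ((a+z)*((3*z)+(a*6)))): ((a+z)*((3*z)+(a*6))) -> (((a+z)*(3*z))+((a+z)*(a*6)))
Apply DISTRIBUTE at L (target: ((a+z)*(3*z))): (((a+z)*(3*z))+((a+z)*(a*6))) -> (((a*(3*z))+(z*(3*z)))+((a+z)*(a*6)))
Apply DISTRIBUTE at R (target: ((a+z)*(a*6))): (((a*(3*z))+(z*(3*z)))+((a+z)*(a*6))) -> (((a*(3*z))+(z*(3*z)))+((a*(a*6))+(z*(a*6))))
Apply SUBST(z,1): (((a*(3*z))+(z*(3*z)))+((a*(a*6))+(z*(a*6)))) -> (((a*(3*1))+(1*(3*1)))+((a*(a*6))+(1*(a*6))))
Apply SIMPLIFY at LLR (target: (3*1)): (((a*(3*1))+(1*(3*1)))+((a*(a*6))+(1*(a*6)))) -> (((a*3)+(1*(3*1)))+((a*(a*6))+(1*(a*6))))
Apply SIMPLIFY at LR (target: (1*(3*1))): (((a*3)+(1*(3*1)))+((a*(a*6))+(1*(a*6)))) -> (((a*3)+(3*1))+((a*(a*6))+(1*(a*6))))

Answer: (((a*3)+(3*1))+((a*(a*6))+(1*(a*6))))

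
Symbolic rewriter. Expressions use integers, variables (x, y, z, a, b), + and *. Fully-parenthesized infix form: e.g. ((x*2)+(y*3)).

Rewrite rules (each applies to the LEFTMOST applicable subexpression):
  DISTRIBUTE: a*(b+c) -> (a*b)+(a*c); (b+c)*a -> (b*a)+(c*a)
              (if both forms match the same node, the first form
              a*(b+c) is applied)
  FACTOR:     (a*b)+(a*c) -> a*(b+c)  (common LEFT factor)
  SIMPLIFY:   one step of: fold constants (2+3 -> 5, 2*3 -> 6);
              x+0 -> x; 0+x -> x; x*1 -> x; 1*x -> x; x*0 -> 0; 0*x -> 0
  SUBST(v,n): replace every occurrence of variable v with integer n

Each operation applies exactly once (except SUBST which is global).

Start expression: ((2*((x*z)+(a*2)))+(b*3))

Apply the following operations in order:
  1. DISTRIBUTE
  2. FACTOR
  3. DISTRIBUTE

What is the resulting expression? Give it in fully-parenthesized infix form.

Start: ((2*((x*z)+(a*2)))+(b*3))
Apply DISTRIBUTE at L (target: (2*((x*z)+(a*2)))): ((2*((x*z)+(a*2)))+(b*3)) -> (((2*(x*z))+(2*(a*2)))+(b*3))
Apply FACTOR at L (target: ((2*(x*z))+(2*(a*2)))): (((2*(x*z))+(2*(a*2)))+(b*3)) -> ((2*((x*z)+(a*2)))+(b*3))
Apply DISTRIBUTE at L (target: (2*((x*z)+(a*2)))): ((2*((x*z)+(a*2)))+(b*3)) -> (((2*(x*z))+(2*(a*2)))+(b*3))

Answer: (((2*(x*z))+(2*(a*2)))+(b*3))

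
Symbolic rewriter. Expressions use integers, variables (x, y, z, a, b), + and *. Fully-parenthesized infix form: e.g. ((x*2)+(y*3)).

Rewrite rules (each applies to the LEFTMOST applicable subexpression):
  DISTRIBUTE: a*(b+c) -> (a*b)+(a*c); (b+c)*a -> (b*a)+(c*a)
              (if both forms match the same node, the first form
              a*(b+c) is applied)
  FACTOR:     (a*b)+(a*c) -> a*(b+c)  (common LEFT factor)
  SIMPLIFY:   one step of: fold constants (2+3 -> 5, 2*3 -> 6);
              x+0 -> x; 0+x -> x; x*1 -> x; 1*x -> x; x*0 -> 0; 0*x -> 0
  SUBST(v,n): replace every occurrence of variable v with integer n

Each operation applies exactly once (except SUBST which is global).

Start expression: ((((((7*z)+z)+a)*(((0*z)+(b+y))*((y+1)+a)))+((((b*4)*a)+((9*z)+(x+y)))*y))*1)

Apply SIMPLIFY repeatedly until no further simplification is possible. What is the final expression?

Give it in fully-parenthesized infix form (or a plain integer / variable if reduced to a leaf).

Start: ((((((7*z)+z)+a)*(((0*z)+(b+y))*((y+1)+a)))+((((b*4)*a)+((9*z)+(x+y)))*y))*1)
Step 1: at root: ((((((7*z)+z)+a)*(((0*z)+(b+y))*((y+1)+a)))+((((b*4)*a)+((9*z)+(x+y)))*y))*1) -> (((((7*z)+z)+a)*(((0*z)+(b+y))*((y+1)+a)))+((((b*4)*a)+((9*z)+(x+y)))*y)); overall: ((((((7*z)+z)+a)*(((0*z)+(b+y))*((y+1)+a)))+((((b*4)*a)+((9*z)+(x+y)))*y))*1) -> (((((7*z)+z)+a)*(((0*z)+(b+y))*((y+1)+a)))+((((b*4)*a)+((9*z)+(x+y)))*y))
Step 2: at LRLL: (0*z) -> 0; overall: (((((7*z)+z)+a)*(((0*z)+(b+y))*((y+1)+a)))+((((b*4)*a)+((9*z)+(x+y)))*y)) -> (((((7*z)+z)+a)*((0+(b+y))*((y+1)+a)))+((((b*4)*a)+((9*z)+(x+y)))*y))
Step 3: at LRL: (0+(b+y)) -> (b+y); overall: (((((7*z)+z)+a)*((0+(b+y))*((y+1)+a)))+((((b*4)*a)+((9*z)+(x+y)))*y)) -> (((((7*z)+z)+a)*((b+y)*((y+1)+a)))+((((b*4)*a)+((9*z)+(x+y)))*y))
Fixed point: (((((7*z)+z)+a)*((b+y)*((y+1)+a)))+((((b*4)*a)+((9*z)+(x+y)))*y))

Answer: (((((7*z)+z)+a)*((b+y)*((y+1)+a)))+((((b*4)*a)+((9*z)+(x+y)))*y))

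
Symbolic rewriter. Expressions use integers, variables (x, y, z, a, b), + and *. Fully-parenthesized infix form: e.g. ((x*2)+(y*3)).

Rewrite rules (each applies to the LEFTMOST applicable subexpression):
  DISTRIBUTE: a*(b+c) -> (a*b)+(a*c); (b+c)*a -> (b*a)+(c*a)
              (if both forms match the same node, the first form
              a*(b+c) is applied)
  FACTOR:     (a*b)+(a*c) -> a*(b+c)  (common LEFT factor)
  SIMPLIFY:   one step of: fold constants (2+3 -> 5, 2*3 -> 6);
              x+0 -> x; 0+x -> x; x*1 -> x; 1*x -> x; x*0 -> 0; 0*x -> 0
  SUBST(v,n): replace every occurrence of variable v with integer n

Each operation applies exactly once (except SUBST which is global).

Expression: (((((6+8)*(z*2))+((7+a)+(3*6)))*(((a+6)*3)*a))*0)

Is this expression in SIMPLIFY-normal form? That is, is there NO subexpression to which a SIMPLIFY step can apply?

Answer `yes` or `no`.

Expression: (((((6+8)*(z*2))+((7+a)+(3*6)))*(((a+6)*3)*a))*0)
Scanning for simplifiable subexpressions (pre-order)...
  at root: (((((6+8)*(z*2))+((7+a)+(3*6)))*(((a+6)*3)*a))*0) (SIMPLIFIABLE)
  at L: ((((6+8)*(z*2))+((7+a)+(3*6)))*(((a+6)*3)*a)) (not simplifiable)
  at LL: (((6+8)*(z*2))+((7+a)+(3*6))) (not simplifiable)
  at LLL: ((6+8)*(z*2)) (not simplifiable)
  at LLLL: (6+8) (SIMPLIFIABLE)
  at LLLR: (z*2) (not simplifiable)
  at LLR: ((7+a)+(3*6)) (not simplifiable)
  at LLRL: (7+a) (not simplifiable)
  at LLRR: (3*6) (SIMPLIFIABLE)
  at LR: (((a+6)*3)*a) (not simplifiable)
  at LRL: ((a+6)*3) (not simplifiable)
  at LRLL: (a+6) (not simplifiable)
Found simplifiable subexpr at path root: (((((6+8)*(z*2))+((7+a)+(3*6)))*(((a+6)*3)*a))*0)
One SIMPLIFY step would give: 0
-> NOT in normal form.

Answer: no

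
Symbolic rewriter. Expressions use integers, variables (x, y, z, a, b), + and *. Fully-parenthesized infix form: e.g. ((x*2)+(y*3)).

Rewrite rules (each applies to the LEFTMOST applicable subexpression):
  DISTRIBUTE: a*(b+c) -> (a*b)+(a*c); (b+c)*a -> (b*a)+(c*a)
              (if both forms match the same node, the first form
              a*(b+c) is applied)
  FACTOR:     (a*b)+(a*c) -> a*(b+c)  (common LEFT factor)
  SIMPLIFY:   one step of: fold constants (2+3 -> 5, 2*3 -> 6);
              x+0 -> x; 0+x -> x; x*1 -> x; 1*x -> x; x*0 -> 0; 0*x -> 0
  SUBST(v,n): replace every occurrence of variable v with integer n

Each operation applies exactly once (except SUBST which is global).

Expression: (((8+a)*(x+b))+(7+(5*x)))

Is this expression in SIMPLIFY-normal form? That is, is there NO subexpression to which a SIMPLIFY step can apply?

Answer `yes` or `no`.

Answer: yes

Derivation:
Expression: (((8+a)*(x+b))+(7+(5*x)))
Scanning for simplifiable subexpressions (pre-order)...
  at root: (((8+a)*(x+b))+(7+(5*x))) (not simplifiable)
  at L: ((8+a)*(x+b)) (not simplifiable)
  at LL: (8+a) (not simplifiable)
  at LR: (x+b) (not simplifiable)
  at R: (7+(5*x)) (not simplifiable)
  at RR: (5*x) (not simplifiable)
Result: no simplifiable subexpression found -> normal form.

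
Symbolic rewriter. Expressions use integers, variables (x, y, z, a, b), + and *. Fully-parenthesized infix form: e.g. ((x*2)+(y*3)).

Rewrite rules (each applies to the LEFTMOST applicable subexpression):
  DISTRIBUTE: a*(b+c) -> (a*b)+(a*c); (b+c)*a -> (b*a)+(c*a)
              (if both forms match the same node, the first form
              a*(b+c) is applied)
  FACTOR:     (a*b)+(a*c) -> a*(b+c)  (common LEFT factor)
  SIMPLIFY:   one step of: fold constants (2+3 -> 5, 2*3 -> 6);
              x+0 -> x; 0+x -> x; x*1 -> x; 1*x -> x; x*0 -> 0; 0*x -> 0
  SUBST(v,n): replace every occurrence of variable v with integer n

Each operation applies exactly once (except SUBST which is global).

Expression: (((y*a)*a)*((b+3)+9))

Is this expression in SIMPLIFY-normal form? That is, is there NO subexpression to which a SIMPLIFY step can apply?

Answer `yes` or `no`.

Answer: yes

Derivation:
Expression: (((y*a)*a)*((b+3)+9))
Scanning for simplifiable subexpressions (pre-order)...
  at root: (((y*a)*a)*((b+3)+9)) (not simplifiable)
  at L: ((y*a)*a) (not simplifiable)
  at LL: (y*a) (not simplifiable)
  at R: ((b+3)+9) (not simplifiable)
  at RL: (b+3) (not simplifiable)
Result: no simplifiable subexpression found -> normal form.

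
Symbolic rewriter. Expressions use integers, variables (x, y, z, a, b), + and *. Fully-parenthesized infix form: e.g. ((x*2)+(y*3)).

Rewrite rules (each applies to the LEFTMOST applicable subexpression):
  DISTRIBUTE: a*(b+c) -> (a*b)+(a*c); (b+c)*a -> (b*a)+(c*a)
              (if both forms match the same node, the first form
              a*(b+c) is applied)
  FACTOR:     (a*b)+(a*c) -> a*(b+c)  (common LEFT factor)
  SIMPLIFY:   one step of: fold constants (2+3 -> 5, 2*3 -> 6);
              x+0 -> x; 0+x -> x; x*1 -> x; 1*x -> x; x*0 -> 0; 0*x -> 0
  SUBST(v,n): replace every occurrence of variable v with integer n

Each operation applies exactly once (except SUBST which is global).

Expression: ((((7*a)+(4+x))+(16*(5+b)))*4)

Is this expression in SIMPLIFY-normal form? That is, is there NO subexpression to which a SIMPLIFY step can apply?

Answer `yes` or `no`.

Answer: yes

Derivation:
Expression: ((((7*a)+(4+x))+(16*(5+b)))*4)
Scanning for simplifiable subexpressions (pre-order)...
  at root: ((((7*a)+(4+x))+(16*(5+b)))*4) (not simplifiable)
  at L: (((7*a)+(4+x))+(16*(5+b))) (not simplifiable)
  at LL: ((7*a)+(4+x)) (not simplifiable)
  at LLL: (7*a) (not simplifiable)
  at LLR: (4+x) (not simplifiable)
  at LR: (16*(5+b)) (not simplifiable)
  at LRR: (5+b) (not simplifiable)
Result: no simplifiable subexpression found -> normal form.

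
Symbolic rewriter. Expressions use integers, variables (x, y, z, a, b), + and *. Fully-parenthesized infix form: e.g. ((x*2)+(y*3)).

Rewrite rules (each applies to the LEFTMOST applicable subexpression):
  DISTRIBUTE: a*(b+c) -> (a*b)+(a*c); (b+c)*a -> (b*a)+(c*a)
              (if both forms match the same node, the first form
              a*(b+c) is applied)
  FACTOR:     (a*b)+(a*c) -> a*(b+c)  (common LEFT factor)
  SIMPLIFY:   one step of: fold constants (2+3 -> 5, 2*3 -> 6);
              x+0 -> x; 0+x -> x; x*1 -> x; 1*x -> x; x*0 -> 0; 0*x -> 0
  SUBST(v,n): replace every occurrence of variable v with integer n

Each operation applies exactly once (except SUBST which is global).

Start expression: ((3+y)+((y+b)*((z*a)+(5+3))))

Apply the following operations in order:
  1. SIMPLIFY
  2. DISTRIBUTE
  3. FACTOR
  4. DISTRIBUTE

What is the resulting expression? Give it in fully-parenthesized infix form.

Start: ((3+y)+((y+b)*((z*a)+(5+3))))
Apply SIMPLIFY at RRR (target: (5+3)): ((3+y)+((y+b)*((z*a)+(5+3)))) -> ((3+y)+((y+b)*((z*a)+8)))
Apply DISTRIBUTE at R (target: ((y+b)*((z*a)+8))): ((3+y)+((y+b)*((z*a)+8))) -> ((3+y)+(((y+b)*(z*a))+((y+b)*8)))
Apply FACTOR at R (target: (((y+b)*(z*a))+((y+b)*8))): ((3+y)+(((y+b)*(z*a))+((y+b)*8))) -> ((3+y)+((y+b)*((z*a)+8)))
Apply DISTRIBUTE at R (target: ((y+b)*((z*a)+8))): ((3+y)+((y+b)*((z*a)+8))) -> ((3+y)+(((y+b)*(z*a))+((y+b)*8)))

Answer: ((3+y)+(((y+b)*(z*a))+((y+b)*8)))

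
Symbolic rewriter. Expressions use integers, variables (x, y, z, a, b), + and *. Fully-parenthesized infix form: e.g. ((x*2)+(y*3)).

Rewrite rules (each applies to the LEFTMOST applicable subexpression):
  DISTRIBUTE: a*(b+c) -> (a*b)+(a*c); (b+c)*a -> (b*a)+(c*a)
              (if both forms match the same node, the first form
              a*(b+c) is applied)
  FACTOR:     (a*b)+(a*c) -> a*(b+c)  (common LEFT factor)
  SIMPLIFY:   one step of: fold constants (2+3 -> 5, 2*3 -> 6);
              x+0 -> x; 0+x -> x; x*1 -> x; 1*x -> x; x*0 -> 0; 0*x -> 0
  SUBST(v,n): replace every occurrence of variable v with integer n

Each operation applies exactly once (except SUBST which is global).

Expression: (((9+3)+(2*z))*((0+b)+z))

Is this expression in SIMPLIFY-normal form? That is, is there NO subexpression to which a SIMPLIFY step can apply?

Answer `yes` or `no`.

Answer: no

Derivation:
Expression: (((9+3)+(2*z))*((0+b)+z))
Scanning for simplifiable subexpressions (pre-order)...
  at root: (((9+3)+(2*z))*((0+b)+z)) (not simplifiable)
  at L: ((9+3)+(2*z)) (not simplifiable)
  at LL: (9+3) (SIMPLIFIABLE)
  at LR: (2*z) (not simplifiable)
  at R: ((0+b)+z) (not simplifiable)
  at RL: (0+b) (SIMPLIFIABLE)
Found simplifiable subexpr at path LL: (9+3)
One SIMPLIFY step would give: ((12+(2*z))*((0+b)+z))
-> NOT in normal form.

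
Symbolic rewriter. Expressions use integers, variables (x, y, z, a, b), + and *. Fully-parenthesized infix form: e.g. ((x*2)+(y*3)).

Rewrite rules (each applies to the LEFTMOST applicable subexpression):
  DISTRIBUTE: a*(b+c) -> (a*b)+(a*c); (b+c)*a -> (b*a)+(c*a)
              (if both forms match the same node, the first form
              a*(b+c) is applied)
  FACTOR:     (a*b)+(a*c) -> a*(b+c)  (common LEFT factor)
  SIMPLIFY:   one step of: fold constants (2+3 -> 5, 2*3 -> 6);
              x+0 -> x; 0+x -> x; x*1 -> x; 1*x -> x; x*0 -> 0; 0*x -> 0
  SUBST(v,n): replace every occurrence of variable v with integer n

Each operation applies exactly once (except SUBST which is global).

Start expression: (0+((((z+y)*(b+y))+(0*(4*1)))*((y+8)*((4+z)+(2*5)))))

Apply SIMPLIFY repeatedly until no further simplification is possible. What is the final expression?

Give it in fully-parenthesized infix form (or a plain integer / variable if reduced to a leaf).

Start: (0+((((z+y)*(b+y))+(0*(4*1)))*((y+8)*((4+z)+(2*5)))))
Step 1: at root: (0+((((z+y)*(b+y))+(0*(4*1)))*((y+8)*((4+z)+(2*5))))) -> ((((z+y)*(b+y))+(0*(4*1)))*((y+8)*((4+z)+(2*5)))); overall: (0+((((z+y)*(b+y))+(0*(4*1)))*((y+8)*((4+z)+(2*5))))) -> ((((z+y)*(b+y))+(0*(4*1)))*((y+8)*((4+z)+(2*5))))
Step 2: at LR: (0*(4*1)) -> 0; overall: ((((z+y)*(b+y))+(0*(4*1)))*((y+8)*((4+z)+(2*5)))) -> ((((z+y)*(b+y))+0)*((y+8)*((4+z)+(2*5))))
Step 3: at L: (((z+y)*(b+y))+0) -> ((z+y)*(b+y)); overall: ((((z+y)*(b+y))+0)*((y+8)*((4+z)+(2*5)))) -> (((z+y)*(b+y))*((y+8)*((4+z)+(2*5))))
Step 4: at RRR: (2*5) -> 10; overall: (((z+y)*(b+y))*((y+8)*((4+z)+(2*5)))) -> (((z+y)*(b+y))*((y+8)*((4+z)+10)))
Fixed point: (((z+y)*(b+y))*((y+8)*((4+z)+10)))

Answer: (((z+y)*(b+y))*((y+8)*((4+z)+10)))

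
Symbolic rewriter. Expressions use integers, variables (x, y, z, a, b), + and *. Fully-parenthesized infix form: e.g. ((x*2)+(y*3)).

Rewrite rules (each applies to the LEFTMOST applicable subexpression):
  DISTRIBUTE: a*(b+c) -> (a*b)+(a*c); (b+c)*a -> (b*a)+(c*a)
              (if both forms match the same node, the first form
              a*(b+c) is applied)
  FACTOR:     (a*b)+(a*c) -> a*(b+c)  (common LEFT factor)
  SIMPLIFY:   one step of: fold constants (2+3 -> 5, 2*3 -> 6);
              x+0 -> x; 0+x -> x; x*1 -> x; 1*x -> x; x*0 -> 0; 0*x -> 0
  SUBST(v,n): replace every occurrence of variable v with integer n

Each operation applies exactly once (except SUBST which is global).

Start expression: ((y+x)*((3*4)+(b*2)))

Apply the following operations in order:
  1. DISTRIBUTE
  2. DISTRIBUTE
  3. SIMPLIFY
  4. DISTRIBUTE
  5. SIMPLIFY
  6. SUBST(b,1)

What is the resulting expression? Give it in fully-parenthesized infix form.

Answer: (((y*12)+(x*12))+((y*(1*2))+(x*(1*2))))

Derivation:
Start: ((y+x)*((3*4)+(b*2)))
Apply DISTRIBUTE at root (target: ((y+x)*((3*4)+(b*2)))): ((y+x)*((3*4)+(b*2))) -> (((y+x)*(3*4))+((y+x)*(b*2)))
Apply DISTRIBUTE at L (target: ((y+x)*(3*4))): (((y+x)*(3*4))+((y+x)*(b*2))) -> (((y*(3*4))+(x*(3*4)))+((y+x)*(b*2)))
Apply SIMPLIFY at LLR (target: (3*4)): (((y*(3*4))+(x*(3*4)))+((y+x)*(b*2))) -> (((y*12)+(x*(3*4)))+((y+x)*(b*2)))
Apply DISTRIBUTE at R (target: ((y+x)*(b*2))): (((y*12)+(x*(3*4)))+((y+x)*(b*2))) -> (((y*12)+(x*(3*4)))+((y*(b*2))+(x*(b*2))))
Apply SIMPLIFY at LRR (target: (3*4)): (((y*12)+(x*(3*4)))+((y*(b*2))+(x*(b*2)))) -> (((y*12)+(x*12))+((y*(b*2))+(x*(b*2))))
Apply SUBST(b,1): (((y*12)+(x*12))+((y*(b*2))+(x*(b*2)))) -> (((y*12)+(x*12))+((y*(1*2))+(x*(1*2))))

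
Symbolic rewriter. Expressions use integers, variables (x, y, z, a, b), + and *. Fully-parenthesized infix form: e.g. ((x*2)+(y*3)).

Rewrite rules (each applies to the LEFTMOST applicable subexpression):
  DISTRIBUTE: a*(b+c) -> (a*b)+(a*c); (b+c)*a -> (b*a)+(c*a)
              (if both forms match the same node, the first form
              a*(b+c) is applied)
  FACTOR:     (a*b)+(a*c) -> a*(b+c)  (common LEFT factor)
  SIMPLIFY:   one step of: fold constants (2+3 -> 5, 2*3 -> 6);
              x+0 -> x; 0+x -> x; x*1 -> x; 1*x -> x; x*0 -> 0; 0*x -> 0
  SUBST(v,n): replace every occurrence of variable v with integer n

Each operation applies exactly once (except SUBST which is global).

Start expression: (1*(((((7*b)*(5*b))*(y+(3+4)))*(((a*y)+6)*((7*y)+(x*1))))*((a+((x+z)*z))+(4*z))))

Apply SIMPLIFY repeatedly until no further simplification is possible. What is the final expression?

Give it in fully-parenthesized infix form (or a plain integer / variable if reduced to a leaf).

Start: (1*(((((7*b)*(5*b))*(y+(3+4)))*(((a*y)+6)*((7*y)+(x*1))))*((a+((x+z)*z))+(4*z))))
Step 1: at root: (1*(((((7*b)*(5*b))*(y+(3+4)))*(((a*y)+6)*((7*y)+(x*1))))*((a+((x+z)*z))+(4*z)))) -> (((((7*b)*(5*b))*(y+(3+4)))*(((a*y)+6)*((7*y)+(x*1))))*((a+((x+z)*z))+(4*z))); overall: (1*(((((7*b)*(5*b))*(y+(3+4)))*(((a*y)+6)*((7*y)+(x*1))))*((a+((x+z)*z))+(4*z)))) -> (((((7*b)*(5*b))*(y+(3+4)))*(((a*y)+6)*((7*y)+(x*1))))*((a+((x+z)*z))+(4*z)))
Step 2: at LLRR: (3+4) -> 7; overall: (((((7*b)*(5*b))*(y+(3+4)))*(((a*y)+6)*((7*y)+(x*1))))*((a+((x+z)*z))+(4*z))) -> (((((7*b)*(5*b))*(y+7))*(((a*y)+6)*((7*y)+(x*1))))*((a+((x+z)*z))+(4*z)))
Step 3: at LRRR: (x*1) -> x; overall: (((((7*b)*(5*b))*(y+7))*(((a*y)+6)*((7*y)+(x*1))))*((a+((x+z)*z))+(4*z))) -> (((((7*b)*(5*b))*(y+7))*(((a*y)+6)*((7*y)+x)))*((a+((x+z)*z))+(4*z)))
Fixed point: (((((7*b)*(5*b))*(y+7))*(((a*y)+6)*((7*y)+x)))*((a+((x+z)*z))+(4*z)))

Answer: (((((7*b)*(5*b))*(y+7))*(((a*y)+6)*((7*y)+x)))*((a+((x+z)*z))+(4*z)))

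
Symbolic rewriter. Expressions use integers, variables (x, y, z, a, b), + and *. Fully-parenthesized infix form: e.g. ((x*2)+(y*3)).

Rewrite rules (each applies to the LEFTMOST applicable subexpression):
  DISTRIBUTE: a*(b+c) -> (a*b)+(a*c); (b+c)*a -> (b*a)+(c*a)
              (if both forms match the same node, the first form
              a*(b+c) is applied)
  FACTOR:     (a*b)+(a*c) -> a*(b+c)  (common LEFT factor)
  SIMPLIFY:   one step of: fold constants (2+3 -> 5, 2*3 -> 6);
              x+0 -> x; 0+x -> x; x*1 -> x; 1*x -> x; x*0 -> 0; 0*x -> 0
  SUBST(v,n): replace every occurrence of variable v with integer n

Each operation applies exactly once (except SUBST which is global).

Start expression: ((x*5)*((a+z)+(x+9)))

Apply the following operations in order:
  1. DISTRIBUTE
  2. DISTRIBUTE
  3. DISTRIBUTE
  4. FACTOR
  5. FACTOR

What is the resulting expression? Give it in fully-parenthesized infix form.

Answer: (((x*5)*(a+z))+((x*5)*(x+9)))

Derivation:
Start: ((x*5)*((a+z)+(x+9)))
Apply DISTRIBUTE at root (target: ((x*5)*((a+z)+(x+9)))): ((x*5)*((a+z)+(x+9))) -> (((x*5)*(a+z))+((x*5)*(x+9)))
Apply DISTRIBUTE at L (target: ((x*5)*(a+z))): (((x*5)*(a+z))+((x*5)*(x+9))) -> ((((x*5)*a)+((x*5)*z))+((x*5)*(x+9)))
Apply DISTRIBUTE at R (target: ((x*5)*(x+9))): ((((x*5)*a)+((x*5)*z))+((x*5)*(x+9))) -> ((((x*5)*a)+((x*5)*z))+(((x*5)*x)+((x*5)*9)))
Apply FACTOR at L (target: (((x*5)*a)+((x*5)*z))): ((((x*5)*a)+((x*5)*z))+(((x*5)*x)+((x*5)*9))) -> (((x*5)*(a+z))+(((x*5)*x)+((x*5)*9)))
Apply FACTOR at R (target: (((x*5)*x)+((x*5)*9))): (((x*5)*(a+z))+(((x*5)*x)+((x*5)*9))) -> (((x*5)*(a+z))+((x*5)*(x+9)))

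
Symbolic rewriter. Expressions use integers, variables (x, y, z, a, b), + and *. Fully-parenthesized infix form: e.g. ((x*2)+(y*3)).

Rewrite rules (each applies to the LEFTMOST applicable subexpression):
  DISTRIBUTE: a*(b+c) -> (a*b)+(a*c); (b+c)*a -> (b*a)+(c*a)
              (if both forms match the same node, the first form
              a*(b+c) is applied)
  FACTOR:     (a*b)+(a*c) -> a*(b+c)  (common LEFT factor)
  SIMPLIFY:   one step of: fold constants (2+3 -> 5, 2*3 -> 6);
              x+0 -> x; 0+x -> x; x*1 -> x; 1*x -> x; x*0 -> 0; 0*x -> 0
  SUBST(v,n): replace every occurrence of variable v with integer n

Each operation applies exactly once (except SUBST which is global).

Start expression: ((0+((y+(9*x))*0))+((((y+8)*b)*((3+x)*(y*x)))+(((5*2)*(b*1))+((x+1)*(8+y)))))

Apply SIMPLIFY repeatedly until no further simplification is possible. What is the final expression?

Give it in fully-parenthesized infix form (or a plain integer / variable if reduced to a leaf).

Start: ((0+((y+(9*x))*0))+((((y+8)*b)*((3+x)*(y*x)))+(((5*2)*(b*1))+((x+1)*(8+y)))))
Step 1: at L: (0+((y+(9*x))*0)) -> ((y+(9*x))*0); overall: ((0+((y+(9*x))*0))+((((y+8)*b)*((3+x)*(y*x)))+(((5*2)*(b*1))+((x+1)*(8+y))))) -> (((y+(9*x))*0)+((((y+8)*b)*((3+x)*(y*x)))+(((5*2)*(b*1))+((x+1)*(8+y)))))
Step 2: at L: ((y+(9*x))*0) -> 0; overall: (((y+(9*x))*0)+((((y+8)*b)*((3+x)*(y*x)))+(((5*2)*(b*1))+((x+1)*(8+y))))) -> (0+((((y+8)*b)*((3+x)*(y*x)))+(((5*2)*(b*1))+((x+1)*(8+y)))))
Step 3: at root: (0+((((y+8)*b)*((3+x)*(y*x)))+(((5*2)*(b*1))+((x+1)*(8+y))))) -> ((((y+8)*b)*((3+x)*(y*x)))+(((5*2)*(b*1))+((x+1)*(8+y)))); overall: (0+((((y+8)*b)*((3+x)*(y*x)))+(((5*2)*(b*1))+((x+1)*(8+y))))) -> ((((y+8)*b)*((3+x)*(y*x)))+(((5*2)*(b*1))+((x+1)*(8+y))))
Step 4: at RLL: (5*2) -> 10; overall: ((((y+8)*b)*((3+x)*(y*x)))+(((5*2)*(b*1))+((x+1)*(8+y)))) -> ((((y+8)*b)*((3+x)*(y*x)))+((10*(b*1))+((x+1)*(8+y))))
Step 5: at RLR: (b*1) -> b; overall: ((((y+8)*b)*((3+x)*(y*x)))+((10*(b*1))+((x+1)*(8+y)))) -> ((((y+8)*b)*((3+x)*(y*x)))+((10*b)+((x+1)*(8+y))))
Fixed point: ((((y+8)*b)*((3+x)*(y*x)))+((10*b)+((x+1)*(8+y))))

Answer: ((((y+8)*b)*((3+x)*(y*x)))+((10*b)+((x+1)*(8+y))))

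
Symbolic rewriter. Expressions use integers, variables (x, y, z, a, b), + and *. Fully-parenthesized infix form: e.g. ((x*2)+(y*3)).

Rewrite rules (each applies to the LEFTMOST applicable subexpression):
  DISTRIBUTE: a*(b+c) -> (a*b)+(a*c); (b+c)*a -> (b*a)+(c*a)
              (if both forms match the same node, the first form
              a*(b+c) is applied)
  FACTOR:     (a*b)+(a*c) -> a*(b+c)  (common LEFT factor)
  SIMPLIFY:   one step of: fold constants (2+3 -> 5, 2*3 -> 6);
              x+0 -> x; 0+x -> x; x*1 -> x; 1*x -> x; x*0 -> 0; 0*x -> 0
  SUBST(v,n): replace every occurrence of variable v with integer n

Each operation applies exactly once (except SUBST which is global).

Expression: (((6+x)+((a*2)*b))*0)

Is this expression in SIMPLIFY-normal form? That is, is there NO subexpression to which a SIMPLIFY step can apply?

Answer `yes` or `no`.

Answer: no

Derivation:
Expression: (((6+x)+((a*2)*b))*0)
Scanning for simplifiable subexpressions (pre-order)...
  at root: (((6+x)+((a*2)*b))*0) (SIMPLIFIABLE)
  at L: ((6+x)+((a*2)*b)) (not simplifiable)
  at LL: (6+x) (not simplifiable)
  at LR: ((a*2)*b) (not simplifiable)
  at LRL: (a*2) (not simplifiable)
Found simplifiable subexpr at path root: (((6+x)+((a*2)*b))*0)
One SIMPLIFY step would give: 0
-> NOT in normal form.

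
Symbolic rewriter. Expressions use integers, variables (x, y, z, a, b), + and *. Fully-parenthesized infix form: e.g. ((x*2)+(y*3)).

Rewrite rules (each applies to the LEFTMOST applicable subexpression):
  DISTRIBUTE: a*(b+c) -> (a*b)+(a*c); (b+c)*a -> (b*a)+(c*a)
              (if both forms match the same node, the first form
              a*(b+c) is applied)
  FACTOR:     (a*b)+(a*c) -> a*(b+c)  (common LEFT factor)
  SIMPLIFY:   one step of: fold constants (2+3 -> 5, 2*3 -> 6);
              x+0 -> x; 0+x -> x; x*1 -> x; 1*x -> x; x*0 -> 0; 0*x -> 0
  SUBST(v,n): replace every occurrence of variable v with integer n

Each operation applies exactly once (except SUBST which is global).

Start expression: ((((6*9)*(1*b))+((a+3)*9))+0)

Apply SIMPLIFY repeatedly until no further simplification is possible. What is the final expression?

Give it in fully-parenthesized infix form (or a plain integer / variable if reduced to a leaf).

Start: ((((6*9)*(1*b))+((a+3)*9))+0)
Step 1: at root: ((((6*9)*(1*b))+((a+3)*9))+0) -> (((6*9)*(1*b))+((a+3)*9)); overall: ((((6*9)*(1*b))+((a+3)*9))+0) -> (((6*9)*(1*b))+((a+3)*9))
Step 2: at LL: (6*9) -> 54; overall: (((6*9)*(1*b))+((a+3)*9)) -> ((54*(1*b))+((a+3)*9))
Step 3: at LR: (1*b) -> b; overall: ((54*(1*b))+((a+3)*9)) -> ((54*b)+((a+3)*9))
Fixed point: ((54*b)+((a+3)*9))

Answer: ((54*b)+((a+3)*9))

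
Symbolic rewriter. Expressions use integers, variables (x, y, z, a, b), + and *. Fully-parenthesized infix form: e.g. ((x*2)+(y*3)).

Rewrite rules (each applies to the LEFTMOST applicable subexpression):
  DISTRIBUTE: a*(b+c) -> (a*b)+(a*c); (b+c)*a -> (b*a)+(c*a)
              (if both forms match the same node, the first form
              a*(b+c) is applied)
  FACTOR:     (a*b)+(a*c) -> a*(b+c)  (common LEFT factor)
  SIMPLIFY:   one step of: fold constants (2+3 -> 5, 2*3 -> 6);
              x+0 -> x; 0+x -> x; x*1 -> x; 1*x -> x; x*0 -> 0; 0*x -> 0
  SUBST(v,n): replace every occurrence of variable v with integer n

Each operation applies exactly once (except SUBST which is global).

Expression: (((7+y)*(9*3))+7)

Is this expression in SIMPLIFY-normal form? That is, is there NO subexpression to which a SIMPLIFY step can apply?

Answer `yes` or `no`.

Answer: no

Derivation:
Expression: (((7+y)*(9*3))+7)
Scanning for simplifiable subexpressions (pre-order)...
  at root: (((7+y)*(9*3))+7) (not simplifiable)
  at L: ((7+y)*(9*3)) (not simplifiable)
  at LL: (7+y) (not simplifiable)
  at LR: (9*3) (SIMPLIFIABLE)
Found simplifiable subexpr at path LR: (9*3)
One SIMPLIFY step would give: (((7+y)*27)+7)
-> NOT in normal form.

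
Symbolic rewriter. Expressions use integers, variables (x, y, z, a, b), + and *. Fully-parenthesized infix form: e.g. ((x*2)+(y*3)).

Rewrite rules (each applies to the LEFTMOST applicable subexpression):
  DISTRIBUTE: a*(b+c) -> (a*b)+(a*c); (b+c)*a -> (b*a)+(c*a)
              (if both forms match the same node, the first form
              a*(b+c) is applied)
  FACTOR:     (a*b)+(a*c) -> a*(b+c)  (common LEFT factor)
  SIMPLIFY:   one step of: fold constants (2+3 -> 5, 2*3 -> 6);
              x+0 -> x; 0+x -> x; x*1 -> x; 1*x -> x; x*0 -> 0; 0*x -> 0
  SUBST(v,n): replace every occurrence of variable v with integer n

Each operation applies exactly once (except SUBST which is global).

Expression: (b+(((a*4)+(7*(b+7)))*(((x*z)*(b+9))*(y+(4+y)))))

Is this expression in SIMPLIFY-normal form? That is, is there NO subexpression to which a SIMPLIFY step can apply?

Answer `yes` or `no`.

Expression: (b+(((a*4)+(7*(b+7)))*(((x*z)*(b+9))*(y+(4+y)))))
Scanning for simplifiable subexpressions (pre-order)...
  at root: (b+(((a*4)+(7*(b+7)))*(((x*z)*(b+9))*(y+(4+y))))) (not simplifiable)
  at R: (((a*4)+(7*(b+7)))*(((x*z)*(b+9))*(y+(4+y)))) (not simplifiable)
  at RL: ((a*4)+(7*(b+7))) (not simplifiable)
  at RLL: (a*4) (not simplifiable)
  at RLR: (7*(b+7)) (not simplifiable)
  at RLRR: (b+7) (not simplifiable)
  at RR: (((x*z)*(b+9))*(y+(4+y))) (not simplifiable)
  at RRL: ((x*z)*(b+9)) (not simplifiable)
  at RRLL: (x*z) (not simplifiable)
  at RRLR: (b+9) (not simplifiable)
  at RRR: (y+(4+y)) (not simplifiable)
  at RRRR: (4+y) (not simplifiable)
Result: no simplifiable subexpression found -> normal form.

Answer: yes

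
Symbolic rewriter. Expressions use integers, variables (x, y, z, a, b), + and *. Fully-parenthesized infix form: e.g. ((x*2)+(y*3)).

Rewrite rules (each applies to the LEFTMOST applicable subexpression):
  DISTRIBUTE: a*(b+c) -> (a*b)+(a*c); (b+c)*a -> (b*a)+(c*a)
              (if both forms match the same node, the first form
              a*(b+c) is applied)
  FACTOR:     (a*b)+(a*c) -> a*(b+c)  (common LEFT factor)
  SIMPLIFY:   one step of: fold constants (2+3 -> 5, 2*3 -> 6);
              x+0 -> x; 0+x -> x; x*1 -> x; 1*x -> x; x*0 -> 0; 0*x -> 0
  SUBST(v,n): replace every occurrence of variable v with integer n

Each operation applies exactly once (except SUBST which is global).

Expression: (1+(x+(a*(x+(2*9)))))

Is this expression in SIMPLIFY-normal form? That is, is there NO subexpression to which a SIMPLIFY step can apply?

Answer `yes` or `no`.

Expression: (1+(x+(a*(x+(2*9)))))
Scanning for simplifiable subexpressions (pre-order)...
  at root: (1+(x+(a*(x+(2*9))))) (not simplifiable)
  at R: (x+(a*(x+(2*9)))) (not simplifiable)
  at RR: (a*(x+(2*9))) (not simplifiable)
  at RRR: (x+(2*9)) (not simplifiable)
  at RRRR: (2*9) (SIMPLIFIABLE)
Found simplifiable subexpr at path RRRR: (2*9)
One SIMPLIFY step would give: (1+(x+(a*(x+18))))
-> NOT in normal form.

Answer: no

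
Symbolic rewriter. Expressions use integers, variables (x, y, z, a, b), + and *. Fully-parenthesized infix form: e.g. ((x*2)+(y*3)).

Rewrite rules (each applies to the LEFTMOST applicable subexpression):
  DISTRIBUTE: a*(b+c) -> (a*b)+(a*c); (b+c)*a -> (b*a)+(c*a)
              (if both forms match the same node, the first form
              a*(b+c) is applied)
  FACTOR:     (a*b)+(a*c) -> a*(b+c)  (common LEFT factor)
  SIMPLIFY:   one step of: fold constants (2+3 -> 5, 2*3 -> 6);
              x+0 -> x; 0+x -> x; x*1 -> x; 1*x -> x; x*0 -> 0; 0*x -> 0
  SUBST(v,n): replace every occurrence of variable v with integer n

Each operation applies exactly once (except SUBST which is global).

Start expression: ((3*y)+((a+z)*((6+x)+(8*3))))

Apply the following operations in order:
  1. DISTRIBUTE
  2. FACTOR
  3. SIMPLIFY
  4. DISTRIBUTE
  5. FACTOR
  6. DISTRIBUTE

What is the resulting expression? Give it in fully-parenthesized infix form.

Answer: ((3*y)+(((a+z)*(6+x))+((a+z)*24)))

Derivation:
Start: ((3*y)+((a+z)*((6+x)+(8*3))))
Apply DISTRIBUTE at R (target: ((a+z)*((6+x)+(8*3)))): ((3*y)+((a+z)*((6+x)+(8*3)))) -> ((3*y)+(((a+z)*(6+x))+((a+z)*(8*3))))
Apply FACTOR at R (target: (((a+z)*(6+x))+((a+z)*(8*3)))): ((3*y)+(((a+z)*(6+x))+((a+z)*(8*3)))) -> ((3*y)+((a+z)*((6+x)+(8*3))))
Apply SIMPLIFY at RRR (target: (8*3)): ((3*y)+((a+z)*((6+x)+(8*3)))) -> ((3*y)+((a+z)*((6+x)+24)))
Apply DISTRIBUTE at R (target: ((a+z)*((6+x)+24))): ((3*y)+((a+z)*((6+x)+24))) -> ((3*y)+(((a+z)*(6+x))+((a+z)*24)))
Apply FACTOR at R (target: (((a+z)*(6+x))+((a+z)*24))): ((3*y)+(((a+z)*(6+x))+((a+z)*24))) -> ((3*y)+((a+z)*((6+x)+24)))
Apply DISTRIBUTE at R (target: ((a+z)*((6+x)+24))): ((3*y)+((a+z)*((6+x)+24))) -> ((3*y)+(((a+z)*(6+x))+((a+z)*24)))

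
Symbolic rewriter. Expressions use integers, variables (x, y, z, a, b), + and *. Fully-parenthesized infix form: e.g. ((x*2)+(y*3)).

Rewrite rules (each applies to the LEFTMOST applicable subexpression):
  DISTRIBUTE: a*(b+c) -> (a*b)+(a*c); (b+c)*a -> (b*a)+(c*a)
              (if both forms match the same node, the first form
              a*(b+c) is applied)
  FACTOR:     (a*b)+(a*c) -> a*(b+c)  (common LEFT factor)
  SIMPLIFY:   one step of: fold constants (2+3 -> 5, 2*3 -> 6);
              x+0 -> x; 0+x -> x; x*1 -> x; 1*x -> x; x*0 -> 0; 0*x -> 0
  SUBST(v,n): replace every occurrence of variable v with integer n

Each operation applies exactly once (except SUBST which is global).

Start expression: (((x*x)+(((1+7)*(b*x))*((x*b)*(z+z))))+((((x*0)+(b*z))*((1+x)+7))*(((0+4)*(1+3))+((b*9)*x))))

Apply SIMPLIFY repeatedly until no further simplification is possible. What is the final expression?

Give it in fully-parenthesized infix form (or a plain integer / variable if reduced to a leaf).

Start: (((x*x)+(((1+7)*(b*x))*((x*b)*(z+z))))+((((x*0)+(b*z))*((1+x)+7))*(((0+4)*(1+3))+((b*9)*x))))
Step 1: at LRLL: (1+7) -> 8; overall: (((x*x)+(((1+7)*(b*x))*((x*b)*(z+z))))+((((x*0)+(b*z))*((1+x)+7))*(((0+4)*(1+3))+((b*9)*x)))) -> (((x*x)+((8*(b*x))*((x*b)*(z+z))))+((((x*0)+(b*z))*((1+x)+7))*(((0+4)*(1+3))+((b*9)*x))))
Step 2: at RLLL: (x*0) -> 0; overall: (((x*x)+((8*(b*x))*((x*b)*(z+z))))+((((x*0)+(b*z))*((1+x)+7))*(((0+4)*(1+3))+((b*9)*x)))) -> (((x*x)+((8*(b*x))*((x*b)*(z+z))))+(((0+(b*z))*((1+x)+7))*(((0+4)*(1+3))+((b*9)*x))))
Step 3: at RLL: (0+(b*z)) -> (b*z); overall: (((x*x)+((8*(b*x))*((x*b)*(z+z))))+(((0+(b*z))*((1+x)+7))*(((0+4)*(1+3))+((b*9)*x)))) -> (((x*x)+((8*(b*x))*((x*b)*(z+z))))+(((b*z)*((1+x)+7))*(((0+4)*(1+3))+((b*9)*x))))
Step 4: at RRLL: (0+4) -> 4; overall: (((x*x)+((8*(b*x))*((x*b)*(z+z))))+(((b*z)*((1+x)+7))*(((0+4)*(1+3))+((b*9)*x)))) -> (((x*x)+((8*(b*x))*((x*b)*(z+z))))+(((b*z)*((1+x)+7))*((4*(1+3))+((b*9)*x))))
Step 5: at RRLR: (1+3) -> 4; overall: (((x*x)+((8*(b*x))*((x*b)*(z+z))))+(((b*z)*((1+x)+7))*((4*(1+3))+((b*9)*x)))) -> (((x*x)+((8*(b*x))*((x*b)*(z+z))))+(((b*z)*((1+x)+7))*((4*4)+((b*9)*x))))
Step 6: at RRL: (4*4) -> 16; overall: (((x*x)+((8*(b*x))*((x*b)*(z+z))))+(((b*z)*((1+x)+7))*((4*4)+((b*9)*x)))) -> (((x*x)+((8*(b*x))*((x*b)*(z+z))))+(((b*z)*((1+x)+7))*(16+((b*9)*x))))
Fixed point: (((x*x)+((8*(b*x))*((x*b)*(z+z))))+(((b*z)*((1+x)+7))*(16+((b*9)*x))))

Answer: (((x*x)+((8*(b*x))*((x*b)*(z+z))))+(((b*z)*((1+x)+7))*(16+((b*9)*x))))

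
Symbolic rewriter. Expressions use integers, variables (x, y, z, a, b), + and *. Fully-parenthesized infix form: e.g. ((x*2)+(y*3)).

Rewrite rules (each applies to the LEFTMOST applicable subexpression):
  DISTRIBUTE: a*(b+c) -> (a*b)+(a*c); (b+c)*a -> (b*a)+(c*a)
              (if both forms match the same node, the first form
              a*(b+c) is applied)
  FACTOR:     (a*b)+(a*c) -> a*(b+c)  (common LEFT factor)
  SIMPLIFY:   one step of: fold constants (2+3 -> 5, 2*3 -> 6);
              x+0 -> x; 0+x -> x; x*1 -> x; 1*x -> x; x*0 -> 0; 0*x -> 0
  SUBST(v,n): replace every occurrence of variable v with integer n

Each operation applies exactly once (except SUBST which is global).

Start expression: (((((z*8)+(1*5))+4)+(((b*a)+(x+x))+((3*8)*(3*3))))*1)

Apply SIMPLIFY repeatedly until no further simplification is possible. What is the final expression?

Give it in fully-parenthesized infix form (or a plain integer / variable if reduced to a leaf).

Answer: ((((z*8)+5)+4)+(((b*a)+(x+x))+216))

Derivation:
Start: (((((z*8)+(1*5))+4)+(((b*a)+(x+x))+((3*8)*(3*3))))*1)
Step 1: at root: (((((z*8)+(1*5))+4)+(((b*a)+(x+x))+((3*8)*(3*3))))*1) -> ((((z*8)+(1*5))+4)+(((b*a)+(x+x))+((3*8)*(3*3)))); overall: (((((z*8)+(1*5))+4)+(((b*a)+(x+x))+((3*8)*(3*3))))*1) -> ((((z*8)+(1*5))+4)+(((b*a)+(x+x))+((3*8)*(3*3))))
Step 2: at LLR: (1*5) -> 5; overall: ((((z*8)+(1*5))+4)+(((b*a)+(x+x))+((3*8)*(3*3)))) -> ((((z*8)+5)+4)+(((b*a)+(x+x))+((3*8)*(3*3))))
Step 3: at RRL: (3*8) -> 24; overall: ((((z*8)+5)+4)+(((b*a)+(x+x))+((3*8)*(3*3)))) -> ((((z*8)+5)+4)+(((b*a)+(x+x))+(24*(3*3))))
Step 4: at RRR: (3*3) -> 9; overall: ((((z*8)+5)+4)+(((b*a)+(x+x))+(24*(3*3)))) -> ((((z*8)+5)+4)+(((b*a)+(x+x))+(24*9)))
Step 5: at RR: (24*9) -> 216; overall: ((((z*8)+5)+4)+(((b*a)+(x+x))+(24*9))) -> ((((z*8)+5)+4)+(((b*a)+(x+x))+216))
Fixed point: ((((z*8)+5)+4)+(((b*a)+(x+x))+216))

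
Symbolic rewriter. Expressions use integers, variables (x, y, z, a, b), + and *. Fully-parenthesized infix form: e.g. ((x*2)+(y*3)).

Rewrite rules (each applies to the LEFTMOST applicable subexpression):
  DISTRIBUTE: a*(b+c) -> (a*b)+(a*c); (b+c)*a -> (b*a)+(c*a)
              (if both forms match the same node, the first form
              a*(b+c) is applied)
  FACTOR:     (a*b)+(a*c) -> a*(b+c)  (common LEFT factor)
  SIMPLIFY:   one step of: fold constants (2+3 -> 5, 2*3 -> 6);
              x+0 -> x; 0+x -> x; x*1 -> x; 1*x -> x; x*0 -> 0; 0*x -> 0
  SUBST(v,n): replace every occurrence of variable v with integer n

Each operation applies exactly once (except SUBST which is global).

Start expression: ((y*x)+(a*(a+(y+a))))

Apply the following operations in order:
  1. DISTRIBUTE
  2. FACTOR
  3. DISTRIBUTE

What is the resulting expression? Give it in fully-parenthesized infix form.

Answer: ((y*x)+((a*a)+(a*(y+a))))

Derivation:
Start: ((y*x)+(a*(a+(y+a))))
Apply DISTRIBUTE at R (target: (a*(a+(y+a)))): ((y*x)+(a*(a+(y+a)))) -> ((y*x)+((a*a)+(a*(y+a))))
Apply FACTOR at R (target: ((a*a)+(a*(y+a)))): ((y*x)+((a*a)+(a*(y+a)))) -> ((y*x)+(a*(a+(y+a))))
Apply DISTRIBUTE at R (target: (a*(a+(y+a)))): ((y*x)+(a*(a+(y+a)))) -> ((y*x)+((a*a)+(a*(y+a))))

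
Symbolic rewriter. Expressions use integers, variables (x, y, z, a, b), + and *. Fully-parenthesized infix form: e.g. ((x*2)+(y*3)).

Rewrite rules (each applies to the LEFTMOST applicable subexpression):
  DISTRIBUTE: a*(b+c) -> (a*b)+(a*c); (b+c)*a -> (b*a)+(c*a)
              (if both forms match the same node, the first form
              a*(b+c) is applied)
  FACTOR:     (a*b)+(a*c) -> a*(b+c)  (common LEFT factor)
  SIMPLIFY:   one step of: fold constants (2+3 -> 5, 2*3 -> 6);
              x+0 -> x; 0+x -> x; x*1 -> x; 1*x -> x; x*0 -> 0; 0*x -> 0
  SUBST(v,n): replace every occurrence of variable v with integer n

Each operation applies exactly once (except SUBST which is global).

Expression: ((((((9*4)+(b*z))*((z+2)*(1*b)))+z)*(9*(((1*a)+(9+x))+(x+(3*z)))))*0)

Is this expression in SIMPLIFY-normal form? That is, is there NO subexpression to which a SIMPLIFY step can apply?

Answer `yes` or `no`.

Answer: no

Derivation:
Expression: ((((((9*4)+(b*z))*((z+2)*(1*b)))+z)*(9*(((1*a)+(9+x))+(x+(3*z)))))*0)
Scanning for simplifiable subexpressions (pre-order)...
  at root: ((((((9*4)+(b*z))*((z+2)*(1*b)))+z)*(9*(((1*a)+(9+x))+(x+(3*z)))))*0) (SIMPLIFIABLE)
  at L: (((((9*4)+(b*z))*((z+2)*(1*b)))+z)*(9*(((1*a)+(9+x))+(x+(3*z))))) (not simplifiable)
  at LL: ((((9*4)+(b*z))*((z+2)*(1*b)))+z) (not simplifiable)
  at LLL: (((9*4)+(b*z))*((z+2)*(1*b))) (not simplifiable)
  at LLLL: ((9*4)+(b*z)) (not simplifiable)
  at LLLLL: (9*4) (SIMPLIFIABLE)
  at LLLLR: (b*z) (not simplifiable)
  at LLLR: ((z+2)*(1*b)) (not simplifiable)
  at LLLRL: (z+2) (not simplifiable)
  at LLLRR: (1*b) (SIMPLIFIABLE)
  at LR: (9*(((1*a)+(9+x))+(x+(3*z)))) (not simplifiable)
  at LRR: (((1*a)+(9+x))+(x+(3*z))) (not simplifiable)
  at LRRL: ((1*a)+(9+x)) (not simplifiable)
  at LRRLL: (1*a) (SIMPLIFIABLE)
  at LRRLR: (9+x) (not simplifiable)
  at LRRR: (x+(3*z)) (not simplifiable)
  at LRRRR: (3*z) (not simplifiable)
Found simplifiable subexpr at path root: ((((((9*4)+(b*z))*((z+2)*(1*b)))+z)*(9*(((1*a)+(9+x))+(x+(3*z)))))*0)
One SIMPLIFY step would give: 0
-> NOT in normal form.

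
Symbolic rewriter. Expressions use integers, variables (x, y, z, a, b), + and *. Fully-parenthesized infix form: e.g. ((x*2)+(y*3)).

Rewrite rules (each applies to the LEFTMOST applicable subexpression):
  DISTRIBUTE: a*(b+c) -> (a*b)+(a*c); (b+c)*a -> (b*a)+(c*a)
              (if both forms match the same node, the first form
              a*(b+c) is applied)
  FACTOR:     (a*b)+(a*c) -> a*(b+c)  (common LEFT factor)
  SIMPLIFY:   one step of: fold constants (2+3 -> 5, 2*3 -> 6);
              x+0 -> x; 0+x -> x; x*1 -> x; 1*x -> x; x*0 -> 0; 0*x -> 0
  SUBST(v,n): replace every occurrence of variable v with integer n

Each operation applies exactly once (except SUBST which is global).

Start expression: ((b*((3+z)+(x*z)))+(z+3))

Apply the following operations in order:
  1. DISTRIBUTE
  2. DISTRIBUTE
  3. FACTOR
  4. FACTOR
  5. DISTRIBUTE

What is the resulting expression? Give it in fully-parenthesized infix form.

Start: ((b*((3+z)+(x*z)))+(z+3))
Apply DISTRIBUTE at L (target: (b*((3+z)+(x*z)))): ((b*((3+z)+(x*z)))+(z+3)) -> (((b*(3+z))+(b*(x*z)))+(z+3))
Apply DISTRIBUTE at LL (target: (b*(3+z))): (((b*(3+z))+(b*(x*z)))+(z+3)) -> ((((b*3)+(b*z))+(b*(x*z)))+(z+3))
Apply FACTOR at LL (target: ((b*3)+(b*z))): ((((b*3)+(b*z))+(b*(x*z)))+(z+3)) -> (((b*(3+z))+(b*(x*z)))+(z+3))
Apply FACTOR at L (target: ((b*(3+z))+(b*(x*z)))): (((b*(3+z))+(b*(x*z)))+(z+3)) -> ((b*((3+z)+(x*z)))+(z+3))
Apply DISTRIBUTE at L (target: (b*((3+z)+(x*z)))): ((b*((3+z)+(x*z)))+(z+3)) -> (((b*(3+z))+(b*(x*z)))+(z+3))

Answer: (((b*(3+z))+(b*(x*z)))+(z+3))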